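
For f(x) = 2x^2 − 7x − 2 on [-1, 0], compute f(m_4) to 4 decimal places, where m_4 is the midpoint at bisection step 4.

f(-0.5) = 2 > 0, so the root lies in [-0.5, 0]
f(-0.25) = -0.125 < 0, so the root lies in [-0.5, -0.25]
f(-0.375) = 0.90625 > 0, so the root lies in [-0.375, -0.25]
f(-0.3125) = 0.3828 > 0, so the root lies in [-0.3125, -0.25]

0.3828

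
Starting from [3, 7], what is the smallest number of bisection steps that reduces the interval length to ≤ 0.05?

Width after n steps is 4/2^n. Need 2^n ≥ 4/0.05 = 80.
2^6 = 64 < 80 ≤ 2^7 = 128, so n = 7.

7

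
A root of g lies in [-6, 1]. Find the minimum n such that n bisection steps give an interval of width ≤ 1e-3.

13

Width after n steps is 7/2^n. Need 2^n ≥ 7/1e-3 = 7000.
2^12 = 4096 < 7000 ≤ 2^13 = 8192, so n = 13.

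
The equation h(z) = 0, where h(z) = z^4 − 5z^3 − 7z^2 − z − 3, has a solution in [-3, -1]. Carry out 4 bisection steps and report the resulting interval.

h(-2) = 27 > 0, so the root lies in [-2, -1]
h(-1.5) = 4.6875 > 0, so the root lies in [-1.5, -1]
h(-1.25) = -0.480469 < 0, so the root lies in [-1.5, -1.25]
h(-1.375) = 1.7131 > 0, so the root lies in [-1.375, -1.25]

[-1.375, -1.25]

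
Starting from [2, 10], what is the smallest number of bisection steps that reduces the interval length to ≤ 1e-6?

23

Width after n steps is 8/2^n. Need 2^n ≥ 8/1e-6 = 8000000.
2^22 = 4194304 < 8000000 ≤ 2^23 = 8388608, so n = 23.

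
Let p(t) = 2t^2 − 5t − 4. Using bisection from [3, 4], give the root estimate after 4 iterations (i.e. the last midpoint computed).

3.1875

midpoint 3.5: p = 3 > 0 → [3, 3.5]
midpoint 3.25: p = 0.875 > 0 → [3, 3.25]
midpoint 3.125: p = -0.09375 < 0 → [3.125, 3.25]
midpoint 3.1875: p = 0.3828 > 0 → [3.125, 3.1875]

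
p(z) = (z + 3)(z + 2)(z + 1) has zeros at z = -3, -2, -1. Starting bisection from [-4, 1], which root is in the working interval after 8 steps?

-1

m = -1.5, p(m) = -0.375 (−); new bracket [-1.5, 1]
m = -0.25, p(m) = 3.609375 (+); new bracket [-1.5, -0.25]
m = -0.875, p(m) = 0.298828 (+); new bracket [-1.5, -0.875]
m = -1.1875, p(m) = -0.2761 (−); new bracket [-1.1875, -0.875]
m = -1.03125, p(m) = -0.0596 (−); new bracket [-1.03125, -0.875]
m = -0.953125, p(m) = 0.1004 (+); new bracket [-1.03125, -0.953125]
m = -0.9921875, p(m) = 0.0158 (+); new bracket [-1.03125, -0.9921875]
m = -1.01171875, p(m) = -0.023 (−); new bracket [-1.01171875, -0.9921875]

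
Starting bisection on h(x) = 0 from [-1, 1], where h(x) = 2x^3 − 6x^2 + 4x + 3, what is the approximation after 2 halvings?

h(0) = 3 > 0, so the root lies in [-1, 0]
h(-0.5) = -0.75 < 0, so the root lies in [-0.5, 0]

-0.5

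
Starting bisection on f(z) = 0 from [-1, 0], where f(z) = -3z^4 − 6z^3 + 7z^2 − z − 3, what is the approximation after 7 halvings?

m = -0.5, f(m) = -0.1875 (−); new bracket [-1, -0.5]
m = -0.75, f(m) = 3.269531 (+); new bracket [-0.75, -0.5]
m = -0.625, f(m) = 1.366455 (+); new bracket [-0.625, -0.5]
m = -0.5625, f(m) = 0.5449 (+); new bracket [-0.5625, -0.5]
m = -0.53125, f(m) = 0.1675 (+); new bracket [-0.53125, -0.5]
m = -0.515625, f(m) = -0.0128 (−); new bracket [-0.53125, -0.515625]
m = -0.5234375, f(m) = 0.0766 (+); new bracket [-0.5234375, -0.515625]

-0.5234375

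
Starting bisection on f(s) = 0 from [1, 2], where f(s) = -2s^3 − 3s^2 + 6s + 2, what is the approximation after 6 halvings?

s = 1.5 gives f = -2.5, negative; keep [1, 1.5]
s = 1.25 gives f = 0.90625, positive; keep [1.25, 1.5]
s = 1.375 gives f = -0.621094, negative; keep [1.25, 1.375]
s = 1.3125 gives f = 0.1851, positive; keep [1.3125, 1.375]
s = 1.34375 gives f = -0.2072, negative; keep [1.3125, 1.34375]
s = 1.328125 gives f = -0.0084, negative; keep [1.3125, 1.328125]

1.328125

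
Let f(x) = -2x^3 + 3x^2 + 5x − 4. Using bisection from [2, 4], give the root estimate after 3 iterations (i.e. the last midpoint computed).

m = 3, f(m) = -16 (−); new bracket [2, 3]
m = 2.5, f(m) = -4 (−); new bracket [2, 2.5]
m = 2.25, f(m) = -0.34375 (−); new bracket [2, 2.25]

2.25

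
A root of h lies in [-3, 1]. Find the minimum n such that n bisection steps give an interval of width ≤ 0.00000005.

27

Width after n steps is 4/2^n. Need 2^n ≥ 4/0.00000005 = 80000000.
2^26 = 67108864 < 80000000 ≤ 2^27 = 134217728, so n = 27.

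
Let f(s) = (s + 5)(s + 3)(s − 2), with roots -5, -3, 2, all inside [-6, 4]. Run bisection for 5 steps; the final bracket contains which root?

s = -1 gives f = -24, negative; keep [-1, 4]
s = 1.5 gives f = -14.625, negative; keep [1.5, 4]
s = 2.75 gives f = 33.421875, positive; keep [1.5, 2.75]
s = 2.125 gives f = 4.5645, positive; keep [1.5, 2.125]
s = 1.8125 gives f = -6.1472, negative; keep [1.8125, 2.125]

2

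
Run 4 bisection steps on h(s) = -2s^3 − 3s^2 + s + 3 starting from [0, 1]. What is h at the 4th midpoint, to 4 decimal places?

-0.3472

s = 0.5 gives h = 2.5, positive; keep [0.5, 1]
s = 0.75 gives h = 1.21875, positive; keep [0.75, 1]
s = 0.875 gives h = 0.238281, positive; keep [0.875, 1]
s = 0.9375 gives h = -0.3472, negative; keep [0.875, 0.9375]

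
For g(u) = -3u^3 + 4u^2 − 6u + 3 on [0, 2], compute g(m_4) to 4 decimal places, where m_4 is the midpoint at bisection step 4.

0.0801

g(1) = -2 < 0, so the root lies in [0, 1]
g(0.5) = 0.625 > 0, so the root lies in [0.5, 1]
g(0.75) = -0.515625 < 0, so the root lies in [0.5, 0.75]
g(0.625) = 0.0801 > 0, so the root lies in [0.625, 0.75]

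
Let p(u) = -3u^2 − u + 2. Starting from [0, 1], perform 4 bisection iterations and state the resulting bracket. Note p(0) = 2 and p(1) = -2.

[0.625, 0.6875]

m = 0.5, p(m) = 0.75 (+); new bracket [0.5, 1]
m = 0.75, p(m) = -0.4375 (−); new bracket [0.5, 0.75]
m = 0.625, p(m) = 0.203125 (+); new bracket [0.625, 0.75]
m = 0.6875, p(m) = -0.1055 (−); new bracket [0.625, 0.6875]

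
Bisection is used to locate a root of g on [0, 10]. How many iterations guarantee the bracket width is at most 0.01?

Width after n steps is 10/2^n. Need 2^n ≥ 10/0.01 = 1000.
2^9 = 512 < 1000 ≤ 2^10 = 1024, so n = 10.

10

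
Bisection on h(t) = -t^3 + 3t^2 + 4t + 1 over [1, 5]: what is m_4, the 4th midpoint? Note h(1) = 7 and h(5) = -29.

h(3) = 13 > 0, so the root lies in [3, 5]
h(4) = 1 > 0, so the root lies in [4, 5]
h(4.5) = -11.375 < 0, so the root lies in [4, 4.5]
h(4.25) = -4.5781 < 0, so the root lies in [4, 4.25]

4.25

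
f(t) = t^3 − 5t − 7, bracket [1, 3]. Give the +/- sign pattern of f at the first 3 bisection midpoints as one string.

--+

m = 2, f(m) = -9 (−); new bracket [2, 3]
m = 2.5, f(m) = -3.875 (−); new bracket [2.5, 3]
m = 2.75, f(m) = 0.046875 (+); new bracket [2.5, 2.75]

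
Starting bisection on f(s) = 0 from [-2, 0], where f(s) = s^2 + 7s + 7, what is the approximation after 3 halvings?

s = -1 gives f = 1, positive; keep [-2, -1]
s = -1.5 gives f = -1.25, negative; keep [-1.5, -1]
s = -1.25 gives f = -0.1875, negative; keep [-1.25, -1]

-1.25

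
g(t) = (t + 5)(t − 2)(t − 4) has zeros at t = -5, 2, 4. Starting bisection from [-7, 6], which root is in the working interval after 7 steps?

-5

g(-0.5) = 50.625 > 0, so the root lies in [-7, -0.5]
g(-3.75) = 55.703125 > 0, so the root lies in [-7, -3.75]
g(-5.375) = -25.927734 < 0, so the root lies in [-5.375, -3.75]
g(-4.5625) = 24.5837 > 0, so the root lies in [-5.375, -4.5625]
g(-4.96875) = 1.9532 > 0, so the root lies in [-5.375, -4.96875]
g(-5.171875) = -11.3059 < 0, so the root lies in [-5.171875, -4.96875]
g(-5.0703125) = -4.5091 < 0, so the root lies in [-5.0703125, -4.96875]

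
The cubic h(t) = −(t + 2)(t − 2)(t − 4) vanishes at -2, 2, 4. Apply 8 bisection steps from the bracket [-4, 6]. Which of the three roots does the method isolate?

-2

midpoint 1: h = -9 < 0 → [-4, 1]
midpoint -1.5: h = -9.625 < 0 → [-4, -1.5]
midpoint -2.75: h = 24.046875 > 0 → [-2.75, -1.5]
midpoint -2.125: h = 3.1582 > 0 → [-2.125, -1.5]
midpoint -1.8125: h = -4.155 < 0 → [-2.125, -1.8125]
midpoint -1.96875: h = -0.7403 < 0 → [-2.125, -1.96875]
midpoint -2.046875: h = 1.1471 > 0 → [-2.046875, -1.96875]
midpoint -2.0078125: h = 0.1881 > 0 → [-2.0078125, -1.96875]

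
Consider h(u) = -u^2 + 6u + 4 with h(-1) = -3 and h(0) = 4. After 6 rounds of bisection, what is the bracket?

[-0.609375, -0.59375]

h(-0.5) = 0.75 > 0, so the root lies in [-1, -0.5]
h(-0.75) = -1.0625 < 0, so the root lies in [-0.75, -0.5]
h(-0.625) = -0.140625 < 0, so the root lies in [-0.625, -0.5]
h(-0.5625) = 0.3086 > 0, so the root lies in [-0.625, -0.5625]
h(-0.59375) = 0.085 > 0, so the root lies in [-0.625, -0.59375]
h(-0.609375) = -0.0276 < 0, so the root lies in [-0.609375, -0.59375]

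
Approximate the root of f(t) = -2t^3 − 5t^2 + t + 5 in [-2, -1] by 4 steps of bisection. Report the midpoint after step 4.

midpoint -1.5: f = -1 < 0 → [-1.5, -1]
midpoint -1.25: f = -0.15625 < 0 → [-1.25, -1]
midpoint -1.125: f = 0.394531 > 0 → [-1.25, -1.125]
midpoint -1.1875: f = 0.1108 > 0 → [-1.25, -1.1875]

-1.1875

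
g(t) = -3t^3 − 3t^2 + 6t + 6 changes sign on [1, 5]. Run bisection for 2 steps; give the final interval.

[1, 2]

midpoint 3: g = -84 < 0 → [1, 3]
midpoint 2: g = -18 < 0 → [1, 2]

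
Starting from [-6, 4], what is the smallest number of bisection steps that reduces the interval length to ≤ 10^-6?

Width after n steps is 10/2^n. Need 2^n ≥ 10/10^-6 = 10000000.
2^23 = 8388608 < 10000000 ≤ 2^24 = 16777216, so n = 24.

24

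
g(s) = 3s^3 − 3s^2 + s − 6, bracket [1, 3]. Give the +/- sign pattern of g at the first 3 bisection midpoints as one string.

+-+

midpoint 2: g = 8 > 0 → [1, 2]
midpoint 1.5: g = -1.125 < 0 → [1.5, 2]
midpoint 1.75: g = 2.640625 > 0 → [1.5, 1.75]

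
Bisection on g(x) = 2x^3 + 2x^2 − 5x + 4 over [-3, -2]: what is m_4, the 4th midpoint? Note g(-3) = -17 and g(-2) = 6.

-2.4375

midpoint -2.5: g = -2.25 < 0 → [-2.5, -2]
midpoint -2.25: g = 2.59375 > 0 → [-2.5, -2.25]
midpoint -2.375: g = 0.363281 > 0 → [-2.5, -2.375]
midpoint -2.4375: g = -0.894 < 0 → [-2.4375, -2.375]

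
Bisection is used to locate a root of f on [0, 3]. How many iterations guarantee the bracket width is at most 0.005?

Width after n steps is 3/2^n. Need 2^n ≥ 3/0.005 = 600.
2^9 = 512 < 600 ≤ 2^10 = 1024, so n = 10.

10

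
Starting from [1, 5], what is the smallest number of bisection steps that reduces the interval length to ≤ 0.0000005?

Width after n steps is 4/2^n. Need 2^n ≥ 4/0.0000005 = 8000000.
2^22 = 4194304 < 8000000 ≤ 2^23 = 8388608, so n = 23.

23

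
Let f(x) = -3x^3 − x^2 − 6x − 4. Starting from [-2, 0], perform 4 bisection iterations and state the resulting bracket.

x = -1 gives f = 4, positive; keep [-1, 0]
x = -0.5 gives f = -0.875, negative; keep [-1, -0.5]
x = -0.75 gives f = 1.203125, positive; keep [-0.75, -0.5]
x = -0.625 gives f = 0.0918, positive; keep [-0.625, -0.5]

[-0.625, -0.5]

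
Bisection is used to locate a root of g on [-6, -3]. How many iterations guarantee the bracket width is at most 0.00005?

Width after n steps is 3/2^n. Need 2^n ≥ 3/0.00005 = 60000.
2^15 = 32768 < 60000 ≤ 2^16 = 65536, so n = 16.

16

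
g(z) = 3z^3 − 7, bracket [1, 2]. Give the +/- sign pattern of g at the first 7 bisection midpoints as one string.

+-+-++-

m = 1.5, g(m) = 3.125 (+); new bracket [1, 1.5]
m = 1.25, g(m) = -1.140625 (−); new bracket [1.25, 1.5]
m = 1.375, g(m) = 0.798828 (+); new bracket [1.25, 1.375]
m = 1.3125, g(m) = -0.217 (−); new bracket [1.3125, 1.375]
m = 1.34375, g(m) = 0.2791 (+); new bracket [1.3125, 1.34375]
m = 1.328125, g(m) = 0.0281 (+); new bracket [1.3125, 1.328125]
m = 1.3203125, g(m) = -0.0952 (−); new bracket [1.3203125, 1.328125]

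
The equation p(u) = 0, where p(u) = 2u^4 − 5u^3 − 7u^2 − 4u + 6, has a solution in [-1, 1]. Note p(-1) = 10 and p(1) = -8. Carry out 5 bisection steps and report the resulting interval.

[0.5625, 0.625]

m = 0, p(m) = 6 (+); new bracket [0, 1]
m = 0.5, p(m) = 1.75 (+); new bracket [0.5, 1]
m = 0.75, p(m) = -2.414062 (−); new bracket [0.5, 0.75]
m = 0.625, p(m) = -0.1499 (−); new bracket [0.5, 0.625]
m = 0.5625, p(m) = 0.8455 (+); new bracket [0.5625, 0.625]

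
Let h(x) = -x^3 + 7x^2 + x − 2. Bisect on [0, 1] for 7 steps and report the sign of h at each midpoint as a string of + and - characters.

+----+-

m = 0.5, h(m) = 0.125 (+); new bracket [0, 0.5]
m = 0.25, h(m) = -1.328125 (−); new bracket [0.25, 0.5]
m = 0.375, h(m) = -0.693359 (−); new bracket [0.375, 0.5]
m = 0.4375, h(m) = -0.3064 (−); new bracket [0.4375, 0.5]
m = 0.46875, h(m) = -0.0962 (−); new bracket [0.46875, 0.5]
m = 0.484375, h(m) = 0.0131 (+); new bracket [0.46875, 0.484375]
m = 0.4765625, h(m) = -0.0419 (−); new bracket [0.4765625, 0.484375]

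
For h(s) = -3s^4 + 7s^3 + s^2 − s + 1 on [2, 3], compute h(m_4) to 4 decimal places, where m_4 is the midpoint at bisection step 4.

m = 2.5, h(m) = -3.0625 (−); new bracket [2, 2.5]
m = 2.25, h(m) = 6.660156 (+); new bracket [2.25, 2.5]
m = 2.375, h(m) = 2.591064 (+); new bracket [2.375, 2.5]
m = 2.4375, h(m) = -0.0218 (−); new bracket [2.375, 2.4375]

-0.0218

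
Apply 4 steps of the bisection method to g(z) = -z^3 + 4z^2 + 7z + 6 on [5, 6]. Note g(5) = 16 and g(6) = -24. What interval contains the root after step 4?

[5.4375, 5.5]

z = 5.5 gives g = -0.875, negative; keep [5, 5.5]
z = 5.25 gives g = 8.296875, positive; keep [5.25, 5.5]
z = 5.375 gives g = 3.900391, positive; keep [5.375, 5.5]
z = 5.4375 gives g = 1.5608, positive; keep [5.4375, 5.5]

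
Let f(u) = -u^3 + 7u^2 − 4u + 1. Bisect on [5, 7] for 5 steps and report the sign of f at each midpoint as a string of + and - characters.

f(6) = 13 > 0, so the root lies in [6, 7]
f(6.5) = -3.875 < 0, so the root lies in [6, 6.5]
f(6.25) = 5.296875 > 0, so the root lies in [6.25, 6.5]
f(6.375) = 0.9004 > 0, so the root lies in [6.375, 6.5]
f(6.4375) = -1.4392 < 0, so the root lies in [6.375, 6.4375]

+-++-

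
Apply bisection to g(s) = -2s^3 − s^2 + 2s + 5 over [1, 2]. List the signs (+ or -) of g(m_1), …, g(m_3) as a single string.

m = 1.5, g(m) = -1 (−); new bracket [1, 1.5]
m = 1.25, g(m) = 2.03125 (+); new bracket [1.25, 1.5]
m = 1.375, g(m) = 0.660156 (+); new bracket [1.375, 1.5]

-++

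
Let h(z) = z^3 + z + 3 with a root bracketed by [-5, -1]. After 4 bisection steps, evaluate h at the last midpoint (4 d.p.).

-0.2031

m = -3, h(m) = -27 (−); new bracket [-3, -1]
m = -2, h(m) = -7 (−); new bracket [-2, -1]
m = -1.5, h(m) = -1.875 (−); new bracket [-1.5, -1]
m = -1.25, h(m) = -0.2031 (−); new bracket [-1.25, -1]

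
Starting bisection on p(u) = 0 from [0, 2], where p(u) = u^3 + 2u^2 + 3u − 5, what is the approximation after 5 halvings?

0.9375

m = 1, p(m) = 1 (+); new bracket [0, 1]
m = 0.5, p(m) = -2.875 (−); new bracket [0.5, 1]
m = 0.75, p(m) = -1.203125 (−); new bracket [0.75, 1]
m = 0.875, p(m) = -0.1738 (−); new bracket [0.875, 1]
m = 0.9375, p(m) = 0.3943 (+); new bracket [0.875, 0.9375]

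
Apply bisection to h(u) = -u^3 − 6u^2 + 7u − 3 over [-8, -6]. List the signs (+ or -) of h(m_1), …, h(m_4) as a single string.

-+++

m = -7, h(m) = -3 (−); new bracket [-8, -7]
m = -7.5, h(m) = 28.875 (+); new bracket [-7.5, -7]
m = -7.25, h(m) = 11.953125 (+); new bracket [-7.25, -7]
m = -7.125, h(m) = 4.2363 (+); new bracket [-7.125, -7]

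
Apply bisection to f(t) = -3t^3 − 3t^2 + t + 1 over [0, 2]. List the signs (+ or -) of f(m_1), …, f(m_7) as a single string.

midpoint 1: f = -4 < 0 → [0, 1]
midpoint 0.5: f = 0.375 > 0 → [0.5, 1]
midpoint 0.75: f = -1.203125 < 0 → [0.5, 0.75]
midpoint 0.625: f = -0.2793 < 0 → [0.5, 0.625]
midpoint 0.5625: f = 0.0793 > 0 → [0.5625, 0.625]
midpoint 0.59375: f = -0.0918 < 0 → [0.5625, 0.59375]
midpoint 0.578125: f = -0.0042 < 0 → [0.5625, 0.578125]

-+--+--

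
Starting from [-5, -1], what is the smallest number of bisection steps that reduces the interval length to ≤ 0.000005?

20

Width after n steps is 4/2^n. Need 2^n ≥ 4/0.000005 = 800000.
2^19 = 524288 < 800000 ≤ 2^20 = 1048576, so n = 20.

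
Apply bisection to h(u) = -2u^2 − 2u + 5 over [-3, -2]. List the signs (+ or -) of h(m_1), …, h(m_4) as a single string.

--+-

midpoint -2.5: h = -2.5 < 0 → [-2.5, -2]
midpoint -2.25: h = -0.625 < 0 → [-2.25, -2]
midpoint -2.125: h = 0.21875 > 0 → [-2.25, -2.125]
midpoint -2.1875: h = -0.1953 < 0 → [-2.1875, -2.125]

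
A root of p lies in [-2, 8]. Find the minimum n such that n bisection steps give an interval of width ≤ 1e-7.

27

Width after n steps is 10/2^n. Need 2^n ≥ 10/1e-7 = 100000000.
2^26 = 67108864 < 100000000 ≤ 2^27 = 134217728, so n = 27.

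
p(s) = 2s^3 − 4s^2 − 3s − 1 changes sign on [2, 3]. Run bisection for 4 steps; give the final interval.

[2.625, 2.6875]

midpoint 2.5: p = -2.25 < 0 → [2.5, 3]
midpoint 2.75: p = 2.09375 > 0 → [2.5, 2.75]
midpoint 2.625: p = -0.261719 < 0 → [2.625, 2.75]
midpoint 2.6875: p = 0.8687 > 0 → [2.625, 2.6875]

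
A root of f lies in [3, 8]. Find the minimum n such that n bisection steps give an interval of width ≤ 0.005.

10

Width after n steps is 5/2^n. Need 2^n ≥ 5/0.005 = 1000.
2^9 = 512 < 1000 ≤ 2^10 = 1024, so n = 10.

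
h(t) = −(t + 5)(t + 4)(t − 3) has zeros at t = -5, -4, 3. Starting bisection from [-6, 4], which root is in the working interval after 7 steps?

m = -1, h(m) = 48 (+); new bracket [-1, 4]
m = 1.5, h(m) = 53.625 (+); new bracket [1.5, 4]
m = 2.75, h(m) = 13.078125 (+); new bracket [2.75, 4]
m = 3.375, h(m) = -23.1621 (−); new bracket [2.75, 3.375]
m = 3.0625, h(m) = -3.5588 (−); new bracket [2.75, 3.0625]
m = 2.90625, h(m) = 5.119 (+); new bracket [2.90625, 3.0625]
m = 2.984375, h(m) = 0.8713 (+); new bracket [2.984375, 3.0625]

3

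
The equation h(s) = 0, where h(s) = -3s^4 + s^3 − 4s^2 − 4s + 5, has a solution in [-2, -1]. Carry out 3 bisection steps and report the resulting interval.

[-1.125, -1]

h(-1.5) = -16.5625 < 0, so the root lies in [-1.5, -1]
h(-1.25) = -5.527344 < 0, so the root lies in [-1.25, -1]
h(-1.125) = -1.791748 < 0, so the root lies in [-1.125, -1]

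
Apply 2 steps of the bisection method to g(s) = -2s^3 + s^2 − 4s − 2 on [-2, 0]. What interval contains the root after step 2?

m = -1, g(m) = 5 (+); new bracket [-1, 0]
m = -0.5, g(m) = 0.5 (+); new bracket [-0.5, 0]

[-0.5, 0]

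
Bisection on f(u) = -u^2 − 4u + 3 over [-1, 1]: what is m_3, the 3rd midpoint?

0.75

f(0) = 3 > 0, so the root lies in [0, 1]
f(0.5) = 0.75 > 0, so the root lies in [0.5, 1]
f(0.75) = -0.5625 < 0, so the root lies in [0.5, 0.75]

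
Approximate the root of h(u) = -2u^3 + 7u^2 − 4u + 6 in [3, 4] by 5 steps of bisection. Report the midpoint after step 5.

3.15625

midpoint 3.5: h = -8 < 0 → [3, 3.5]
midpoint 3.25: h = -1.71875 < 0 → [3, 3.25]
midpoint 3.125: h = 0.824219 > 0 → [3.125, 3.25]
midpoint 3.1875: h = -0.3999 < 0 → [3.125, 3.1875]
midpoint 3.15625: h = 0.2238 > 0 → [3.15625, 3.1875]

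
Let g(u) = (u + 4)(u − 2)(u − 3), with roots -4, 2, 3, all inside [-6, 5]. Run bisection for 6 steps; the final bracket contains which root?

midpoint -0.5: g = 30.625 > 0 → [-6, -0.5]
midpoint -3.25: g = 24.609375 > 0 → [-6, -3.25]
midpoint -4.625: g = -31.572266 < 0 → [-4.625, -3.25]
midpoint -3.9375: g = 2.5745 > 0 → [-4.625, -3.9375]
midpoint -4.28125: g = -12.8631 < 0 → [-4.28125, -3.9375]
midpoint -4.109375: g = -4.7506 < 0 → [-4.109375, -3.9375]

-4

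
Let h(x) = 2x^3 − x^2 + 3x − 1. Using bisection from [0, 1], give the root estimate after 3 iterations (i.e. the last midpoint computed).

0.375

h(0.5) = 0.5 > 0, so the root lies in [0, 0.5]
h(0.25) = -0.28125 < 0, so the root lies in [0.25, 0.5]
h(0.375) = 0.089844 > 0, so the root lies in [0.25, 0.375]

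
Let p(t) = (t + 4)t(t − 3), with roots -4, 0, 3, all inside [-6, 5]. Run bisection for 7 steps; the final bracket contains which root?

p(-0.5) = 6.125 > 0, so the root lies in [-6, -0.5]
p(-3.25) = 15.234375 > 0, so the root lies in [-6, -3.25]
p(-4.625) = -22.041016 < 0, so the root lies in [-4.625, -3.25]
p(-3.9375) = 1.7073 > 0, so the root lies in [-4.625, -3.9375]
p(-4.28125) = -8.7674 < 0, so the root lies in [-4.28125, -3.9375]
p(-4.109375) = -3.1954 < 0, so the root lies in [-4.109375, -3.9375]
p(-4.0234375) = -0.6623 < 0, so the root lies in [-4.0234375, -3.9375]

-4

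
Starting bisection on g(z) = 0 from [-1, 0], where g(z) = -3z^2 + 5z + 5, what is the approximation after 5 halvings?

-0.71875

midpoint -0.5: g = 1.75 > 0 → [-1, -0.5]
midpoint -0.75: g = -0.4375 < 0 → [-0.75, -0.5]
midpoint -0.625: g = 0.703125 > 0 → [-0.75, -0.625]
midpoint -0.6875: g = 0.1445 > 0 → [-0.75, -0.6875]
midpoint -0.71875: g = -0.1436 < 0 → [-0.71875, -0.6875]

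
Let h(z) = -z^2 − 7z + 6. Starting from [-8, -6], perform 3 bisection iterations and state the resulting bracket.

[-8, -7.75]

z = -7 gives h = 6, positive; keep [-8, -7]
z = -7.5 gives h = 2.25, positive; keep [-8, -7.5]
z = -7.75 gives h = 0.1875, positive; keep [-8, -7.75]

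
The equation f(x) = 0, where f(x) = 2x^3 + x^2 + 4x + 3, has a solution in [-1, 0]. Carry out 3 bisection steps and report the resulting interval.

[-0.75, -0.625]

f(-0.5) = 1 > 0, so the root lies in [-1, -0.5]
f(-0.75) = -0.28125 < 0, so the root lies in [-0.75, -0.5]
f(-0.625) = 0.402344 > 0, so the root lies in [-0.75, -0.625]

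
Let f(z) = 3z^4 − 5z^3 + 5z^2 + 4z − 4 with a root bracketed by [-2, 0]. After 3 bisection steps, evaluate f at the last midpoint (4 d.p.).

z = -1 gives f = 5, positive; keep [-1, 0]
z = -0.5 gives f = -3.9375, negative; keep [-1, -0.5]
z = -0.75 gives f = -1.128906, negative; keep [-1, -0.75]

-1.1289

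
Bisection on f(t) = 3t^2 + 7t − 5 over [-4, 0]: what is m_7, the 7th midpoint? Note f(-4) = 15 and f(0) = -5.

-2.90625

midpoint -2: f = -7 < 0 → [-4, -2]
midpoint -3: f = 1 > 0 → [-3, -2]
midpoint -2.5: f = -3.75 < 0 → [-3, -2.5]
midpoint -2.75: f = -1.5625 < 0 → [-3, -2.75]
midpoint -2.875: f = -0.3281 < 0 → [-3, -2.875]
midpoint -2.9375: f = 0.3242 > 0 → [-2.9375, -2.875]
midpoint -2.90625: f = -0.0049 < 0 → [-2.9375, -2.90625]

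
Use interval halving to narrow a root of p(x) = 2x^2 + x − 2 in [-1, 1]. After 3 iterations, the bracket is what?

[0.75, 1]

m = 0, p(m) = -2 (−); new bracket [0, 1]
m = 0.5, p(m) = -1 (−); new bracket [0.5, 1]
m = 0.75, p(m) = -0.125 (−); new bracket [0.75, 1]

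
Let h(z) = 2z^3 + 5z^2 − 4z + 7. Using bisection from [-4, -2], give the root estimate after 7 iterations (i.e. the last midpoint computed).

midpoint -3: h = 10 > 0 → [-4, -3]
midpoint -3.5: h = -3.5 < 0 → [-3.5, -3]
midpoint -3.25: h = 4.15625 > 0 → [-3.5, -3.25]
midpoint -3.375: h = 0.5664 > 0 → [-3.5, -3.375]
midpoint -3.4375: h = -1.4058 < 0 → [-3.4375, -3.375]
midpoint -3.40625: h = -0.4046 < 0 → [-3.40625, -3.375]
midpoint -3.390625: h = 0.0846 > 0 → [-3.40625, -3.390625]

-3.390625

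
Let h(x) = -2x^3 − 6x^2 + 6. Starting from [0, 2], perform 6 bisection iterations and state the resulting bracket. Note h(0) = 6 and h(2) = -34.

[0.875, 0.90625]

midpoint 1: h = -2 < 0 → [0, 1]
midpoint 0.5: h = 4.25 > 0 → [0.5, 1]
midpoint 0.75: h = 1.78125 > 0 → [0.75, 1]
midpoint 0.875: h = 0.0664 > 0 → [0.875, 1]
midpoint 0.9375: h = -0.9214 < 0 → [0.875, 0.9375]
midpoint 0.90625: h = -0.4163 < 0 → [0.875, 0.90625]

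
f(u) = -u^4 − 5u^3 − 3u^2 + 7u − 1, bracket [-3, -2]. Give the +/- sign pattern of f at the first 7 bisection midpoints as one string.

+-++---

u = -2.5 gives f = 1.8125, positive; keep [-2.5, -2]
u = -2.25 gives f = -0.613281, negative; keep [-2.5, -2.25]
u = -2.375 gives f = 0.618896, positive; keep [-2.375, -2.25]
u = -2.3125 gives f = 0.0044, positive; keep [-2.3125, -2.25]
u = -2.28125 gives f = -0.3044, negative; keep [-2.3125, -2.28125]
u = -2.296875 gives f = -0.15, negative; keep [-2.3125, -2.296875]
u = -2.3046875 gives f = -0.0728, negative; keep [-2.3125, -2.3046875]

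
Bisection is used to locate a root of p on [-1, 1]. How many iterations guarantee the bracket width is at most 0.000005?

Width after n steps is 2/2^n. Need 2^n ≥ 2/0.000005 = 400000.
2^18 = 262144 < 400000 ≤ 2^19 = 524288, so n = 19.

19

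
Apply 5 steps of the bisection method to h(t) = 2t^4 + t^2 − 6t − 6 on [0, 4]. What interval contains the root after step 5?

h(2) = 18 > 0, so the root lies in [0, 2]
h(1) = -9 < 0, so the root lies in [1, 2]
h(1.5) = -2.625 < 0, so the root lies in [1.5, 2]
h(1.75) = 5.3203 > 0, so the root lies in [1.5, 1.75]
h(1.625) = 0.8364 > 0, so the root lies in [1.5, 1.625]

[1.5, 1.625]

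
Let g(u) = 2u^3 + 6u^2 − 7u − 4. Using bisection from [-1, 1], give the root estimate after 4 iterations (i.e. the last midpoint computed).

g(0) = -4 < 0, so the root lies in [-1, 0]
g(-0.5) = 0.75 > 0, so the root lies in [-0.5, 0]
g(-0.25) = -1.90625 < 0, so the root lies in [-0.5, -0.25]
g(-0.375) = -0.6367 < 0, so the root lies in [-0.5, -0.375]

-0.375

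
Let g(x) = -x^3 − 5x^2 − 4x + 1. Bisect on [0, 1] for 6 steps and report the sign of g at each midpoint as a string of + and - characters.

--++--

midpoint 0.5: g = -2.375 < 0 → [0, 0.5]
midpoint 0.25: g = -0.328125 < 0 → [0, 0.25]
midpoint 0.125: g = 0.419922 > 0 → [0.125, 0.25]
midpoint 0.1875: g = 0.0676 > 0 → [0.1875, 0.25]
midpoint 0.21875: g = -0.1247 < 0 → [0.1875, 0.21875]
midpoint 0.203125: g = -0.0272 < 0 → [0.1875, 0.203125]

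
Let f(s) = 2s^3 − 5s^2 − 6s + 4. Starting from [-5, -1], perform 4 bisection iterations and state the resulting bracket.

s = -3 gives f = -77, negative; keep [-3, -1]
s = -2 gives f = -20, negative; keep [-2, -1]
s = -1.5 gives f = -5, negative; keep [-1.5, -1]
s = -1.25 gives f = -0.2188, negative; keep [-1.25, -1]

[-1.25, -1]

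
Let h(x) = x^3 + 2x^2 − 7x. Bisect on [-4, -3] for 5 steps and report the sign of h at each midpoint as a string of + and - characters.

h(-3.5) = 6.125 > 0, so the root lies in [-4, -3.5]
h(-3.75) = 1.640625 > 0, so the root lies in [-4, -3.75]
h(-3.875) = -1.029297 < 0, so the root lies in [-3.875, -3.75]
h(-3.8125) = 0.3425 > 0, so the root lies in [-3.875, -3.8125]
h(-3.84375) = -0.3341 < 0, so the root lies in [-3.84375, -3.8125]

++-+-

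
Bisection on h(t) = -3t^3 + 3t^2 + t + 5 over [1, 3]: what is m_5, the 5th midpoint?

midpoint 2: h = -5 < 0 → [1, 2]
midpoint 1.5: h = 3.125 > 0 → [1.5, 2]
midpoint 1.75: h = -0.140625 < 0 → [1.5, 1.75]
midpoint 1.625: h = 1.6738 > 0 → [1.625, 1.75]
midpoint 1.6875: h = 0.8142 > 0 → [1.6875, 1.75]

1.6875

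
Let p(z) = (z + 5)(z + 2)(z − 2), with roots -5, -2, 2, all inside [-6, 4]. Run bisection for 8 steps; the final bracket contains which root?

2

m = -1, p(m) = -12 (−); new bracket [-1, 4]
m = 1.5, p(m) = -11.375 (−); new bracket [1.5, 4]
m = 2.75, p(m) = 27.609375 (+); new bracket [1.5, 2.75]
m = 2.125, p(m) = 3.6738 (+); new bracket [1.5, 2.125]
m = 1.8125, p(m) = -4.8699 (−); new bracket [1.8125, 2.125]
m = 1.96875, p(m) = -0.8643 (−); new bracket [1.96875, 2.125]
m = 2.046875, p(m) = 1.3368 (+); new bracket [1.96875, 2.046875]
m = 2.0078125, p(m) = 0.2194 (+); new bracket [1.96875, 2.0078125]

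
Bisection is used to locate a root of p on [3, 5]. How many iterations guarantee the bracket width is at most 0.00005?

16

Width after n steps is 2/2^n. Need 2^n ≥ 2/0.00005 = 40000.
2^15 = 32768 < 40000 ≤ 2^16 = 65536, so n = 16.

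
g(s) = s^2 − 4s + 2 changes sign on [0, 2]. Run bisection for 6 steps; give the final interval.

[0.5625, 0.59375]

g(1) = -1 < 0, so the root lies in [0, 1]
g(0.5) = 0.25 > 0, so the root lies in [0.5, 1]
g(0.75) = -0.4375 < 0, so the root lies in [0.5, 0.75]
g(0.625) = -0.1094 < 0, so the root lies in [0.5, 0.625]
g(0.5625) = 0.0664 > 0, so the root lies in [0.5625, 0.625]
g(0.59375) = -0.0225 < 0, so the root lies in [0.5625, 0.59375]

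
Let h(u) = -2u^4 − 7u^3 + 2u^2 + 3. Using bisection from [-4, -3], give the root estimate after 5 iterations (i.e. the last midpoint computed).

midpoint -3.5: h = 27.5 > 0 → [-4, -3.5]
midpoint -3.75: h = 4.757812 > 0 → [-4, -3.75]
midpoint -3.875: h = -10.60791 < 0 → [-3.875, -3.75]
midpoint -3.8125: h = -2.5642 < 0 → [-3.8125, -3.75]
midpoint -3.78125: h = 1.1848 > 0 → [-3.8125, -3.78125]

-3.78125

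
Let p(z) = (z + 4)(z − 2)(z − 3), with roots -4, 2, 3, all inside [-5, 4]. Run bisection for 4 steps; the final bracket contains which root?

-4

z = -0.5 gives p = 30.625, positive; keep [-5, -0.5]
z = -2.75 gives p = 34.140625, positive; keep [-5, -2.75]
z = -3.875 gives p = 5.048828, positive; keep [-5, -3.875]
z = -4.4375 gives p = -20.947, negative; keep [-4.4375, -3.875]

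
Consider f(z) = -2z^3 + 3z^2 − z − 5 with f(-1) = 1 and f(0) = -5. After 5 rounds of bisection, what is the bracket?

midpoint -0.5: f = -3.5 < 0 → [-1, -0.5]
midpoint -0.75: f = -1.71875 < 0 → [-1, -0.75]
midpoint -0.875: f = -0.488281 < 0 → [-1, -0.875]
midpoint -0.9375: f = 0.2222 > 0 → [-0.9375, -0.875]
midpoint -0.90625: f = -0.1413 < 0 → [-0.9375, -0.90625]

[-0.9375, -0.90625]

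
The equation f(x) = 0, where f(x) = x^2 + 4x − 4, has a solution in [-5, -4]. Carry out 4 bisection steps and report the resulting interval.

f(-4.5) = -1.75 < 0, so the root lies in [-5, -4.5]
f(-4.75) = -0.4375 < 0, so the root lies in [-5, -4.75]
f(-4.875) = 0.265625 > 0, so the root lies in [-4.875, -4.75]
f(-4.8125) = -0.0898 < 0, so the root lies in [-4.875, -4.8125]

[-4.875, -4.8125]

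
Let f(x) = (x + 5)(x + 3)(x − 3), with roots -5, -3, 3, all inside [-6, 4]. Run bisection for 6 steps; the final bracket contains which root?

f(-1) = -32 < 0, so the root lies in [-1, 4]
f(1.5) = -43.875 < 0, so the root lies in [1.5, 4]
f(2.75) = -11.140625 < 0, so the root lies in [2.75, 4]
f(3.375) = 20.0215 > 0, so the root lies in [2.75, 3.375]
f(3.0625) = 3.0549 > 0, so the root lies in [2.75, 3.0625]
f(2.90625) = -4.3778 < 0, so the root lies in [2.90625, 3.0625]

3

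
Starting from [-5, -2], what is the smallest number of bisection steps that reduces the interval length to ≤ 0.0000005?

Width after n steps is 3/2^n. Need 2^n ≥ 3/0.0000005 = 6000000.
2^22 = 4194304 < 6000000 ≤ 2^23 = 8388608, so n = 23.

23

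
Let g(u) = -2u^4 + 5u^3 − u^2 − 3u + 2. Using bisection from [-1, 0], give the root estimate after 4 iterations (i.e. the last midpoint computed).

-0.8125

u = -0.5 gives g = 2.5, positive; keep [-1, -0.5]
u = -0.75 gives g = 0.945312, positive; keep [-1, -0.75]
u = -0.875 gives g = -0.662598, negative; keep [-0.875, -0.75]
u = -0.8125 gives g = 0.2238, positive; keep [-0.875, -0.8125]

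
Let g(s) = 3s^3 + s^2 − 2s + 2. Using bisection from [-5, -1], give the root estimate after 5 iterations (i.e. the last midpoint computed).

g(-3) = -64 < 0, so the root lies in [-3, -1]
g(-2) = -14 < 0, so the root lies in [-2, -1]
g(-1.5) = -2.875 < 0, so the root lies in [-1.5, -1]
g(-1.25) = 0.2031 > 0, so the root lies in [-1.5, -1.25]
g(-1.375) = -1.1582 < 0, so the root lies in [-1.375, -1.25]

-1.375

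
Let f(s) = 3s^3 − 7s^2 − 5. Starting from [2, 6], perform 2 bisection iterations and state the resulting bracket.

[2, 3]

midpoint 4: f = 75 > 0 → [2, 4]
midpoint 3: f = 13 > 0 → [2, 3]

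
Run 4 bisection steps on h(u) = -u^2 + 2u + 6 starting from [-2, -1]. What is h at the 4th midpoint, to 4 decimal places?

midpoint -1.5: h = 0.75 > 0 → [-2, -1.5]
midpoint -1.75: h = -0.5625 < 0 → [-1.75, -1.5]
midpoint -1.625: h = 0.109375 > 0 → [-1.75, -1.625]
midpoint -1.6875: h = -0.2227 < 0 → [-1.6875, -1.625]

-0.2227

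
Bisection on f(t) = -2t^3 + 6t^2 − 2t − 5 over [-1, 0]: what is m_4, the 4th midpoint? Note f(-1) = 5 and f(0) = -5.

-0.6875

midpoint -0.5: f = -2.25 < 0 → [-1, -0.5]
midpoint -0.75: f = 0.71875 > 0 → [-0.75, -0.5]
midpoint -0.625: f = -0.917969 < 0 → [-0.75, -0.625]
midpoint -0.6875: f = -0.1392 < 0 → [-0.75, -0.6875]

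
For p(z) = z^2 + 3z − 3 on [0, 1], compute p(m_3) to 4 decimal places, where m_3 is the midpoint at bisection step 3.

0.3906

z = 0.5 gives p = -1.25, negative; keep [0.5, 1]
z = 0.75 gives p = -0.1875, negative; keep [0.75, 1]
z = 0.875 gives p = 0.390625, positive; keep [0.75, 0.875]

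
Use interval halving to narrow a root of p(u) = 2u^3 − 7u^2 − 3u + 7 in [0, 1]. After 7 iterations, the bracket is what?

m = 0.5, p(m) = 4 (+); new bracket [0.5, 1]
m = 0.75, p(m) = 1.65625 (+); new bracket [0.75, 1]
m = 0.875, p(m) = 0.355469 (+); new bracket [0.875, 1]
m = 0.9375, p(m) = -0.3169 (−); new bracket [0.875, 0.9375]
m = 0.90625, p(m) = 0.0208 (+); new bracket [0.90625, 0.9375]
m = 0.921875, p(m) = -0.1477 (−); new bracket [0.90625, 0.921875]
m = 0.9140625, p(m) = -0.0633 (−); new bracket [0.90625, 0.9140625]

[0.90625, 0.9140625]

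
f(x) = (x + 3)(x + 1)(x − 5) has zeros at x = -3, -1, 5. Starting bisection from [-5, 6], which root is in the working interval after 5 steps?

5

x = 0.5 gives f = -23.625, negative; keep [0.5, 6]
x = 3.25 gives f = -46.484375, negative; keep [3.25, 6]
x = 4.625 gives f = -16.083984, negative; keep [4.625, 6]
x = 5.3125 gives f = 16.3977, positive; keep [4.625, 5.3125]
x = 4.96875 gives f = -1.4864, negative; keep [4.96875, 5.3125]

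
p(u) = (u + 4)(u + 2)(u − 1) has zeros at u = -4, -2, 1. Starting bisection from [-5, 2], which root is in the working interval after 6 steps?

1

p(-1.5) = -3.125 < 0, so the root lies in [-1.5, 2]
p(0.25) = -7.171875 < 0, so the root lies in [0.25, 2]
p(1.125) = 2.001953 > 0, so the root lies in [0.25, 1.125]
p(0.6875) = -3.9368 < 0, so the root lies in [0.6875, 1.125]
p(0.90625) = -1.3368 < 0, so the root lies in [0.90625, 1.125]
p(1.015625) = 0.2363 > 0, so the root lies in [0.90625, 1.015625]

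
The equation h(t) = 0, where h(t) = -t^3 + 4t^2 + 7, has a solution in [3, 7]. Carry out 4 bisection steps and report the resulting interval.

m = 5, h(m) = -18 (−); new bracket [3, 5]
m = 4, h(m) = 7 (+); new bracket [4, 5]
m = 4.5, h(m) = -3.125 (−); new bracket [4, 4.5]
m = 4.25, h(m) = 2.4844 (+); new bracket [4.25, 4.5]

[4.25, 4.5]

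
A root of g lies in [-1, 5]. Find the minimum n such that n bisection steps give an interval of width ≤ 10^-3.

Width after n steps is 6/2^n. Need 2^n ≥ 6/10^-3 = 6000.
2^12 = 4096 < 6000 ≤ 2^13 = 8192, so n = 13.

13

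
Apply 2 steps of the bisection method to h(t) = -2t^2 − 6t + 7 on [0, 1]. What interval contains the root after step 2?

[0.75, 1]

h(0.5) = 3.5 > 0, so the root lies in [0.5, 1]
h(0.75) = 1.375 > 0, so the root lies in [0.75, 1]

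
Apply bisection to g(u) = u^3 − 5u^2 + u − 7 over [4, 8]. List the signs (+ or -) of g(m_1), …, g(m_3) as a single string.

midpoint 6: g = 35 > 0 → [4, 6]
midpoint 5: g = -2 < 0 → [5, 6]
midpoint 5.5: g = 13.625 > 0 → [5, 5.5]

+-+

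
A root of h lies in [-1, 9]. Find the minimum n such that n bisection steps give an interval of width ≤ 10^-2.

10

Width after n steps is 10/2^n. Need 2^n ≥ 10/10^-2 = 1000.
2^9 = 512 < 1000 ≤ 2^10 = 1024, so n = 10.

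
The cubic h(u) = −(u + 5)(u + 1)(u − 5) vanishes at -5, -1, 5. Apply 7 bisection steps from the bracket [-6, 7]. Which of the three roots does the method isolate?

midpoint 0.5: h = 37.125 > 0 → [0.5, 7]
midpoint 3.75: h = 51.953125 > 0 → [3.75, 7]
midpoint 5.375: h = -24.802734 < 0 → [3.75, 5.375]
midpoint 4.5625: h = 23.2712 > 0 → [4.5625, 5.375]
midpoint 4.96875: h = 1.8594 > 0 → [4.96875, 5.375]
midpoint 5.171875: h = -10.7902 < 0 → [4.96875, 5.171875]
midpoint 5.0703125: h = -4.2982 < 0 → [4.96875, 5.0703125]

5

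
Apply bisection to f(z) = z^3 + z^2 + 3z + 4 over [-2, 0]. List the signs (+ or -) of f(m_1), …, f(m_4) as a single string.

+--+

midpoint -1: f = 1 > 0 → [-2, -1]
midpoint -1.5: f = -1.625 < 0 → [-1.5, -1]
midpoint -1.25: f = -0.140625 < 0 → [-1.25, -1]
midpoint -1.125: f = 0.4668 > 0 → [-1.25, -1.125]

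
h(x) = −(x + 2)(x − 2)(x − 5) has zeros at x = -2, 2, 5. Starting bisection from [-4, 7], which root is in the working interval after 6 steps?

-2

midpoint 1.5: h = -6.125 < 0 → [-4, 1.5]
midpoint -1.25: h = -15.234375 < 0 → [-4, -1.25]
midpoint -2.625: h = 22.041016 > 0 → [-2.625, -1.25]
midpoint -1.9375: h = -1.7073 < 0 → [-2.625, -1.9375]
midpoint -2.28125: h = 8.7674 > 0 → [-2.28125, -1.9375]
midpoint -2.109375: h = 3.1954 > 0 → [-2.109375, -1.9375]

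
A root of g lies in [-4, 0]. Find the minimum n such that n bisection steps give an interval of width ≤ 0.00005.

17

Width after n steps is 4/2^n. Need 2^n ≥ 4/0.00005 = 80000.
2^16 = 65536 < 80000 ≤ 2^17 = 131072, so n = 17.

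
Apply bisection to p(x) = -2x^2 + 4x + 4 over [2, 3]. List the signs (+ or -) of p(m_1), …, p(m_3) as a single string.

+-+

midpoint 2.5: p = 1.5 > 0 → [2.5, 3]
midpoint 2.75: p = -0.125 < 0 → [2.5, 2.75]
midpoint 2.625: p = 0.71875 > 0 → [2.625, 2.75]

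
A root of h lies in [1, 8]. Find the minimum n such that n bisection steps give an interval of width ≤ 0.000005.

Width after n steps is 7/2^n. Need 2^n ≥ 7/0.000005 = 1400000.
2^20 = 1048576 < 1400000 ≤ 2^21 = 2097152, so n = 21.

21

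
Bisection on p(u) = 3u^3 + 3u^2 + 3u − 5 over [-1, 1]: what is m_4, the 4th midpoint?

0.625

m = 0, p(m) = -5 (−); new bracket [0, 1]
m = 0.5, p(m) = -2.375 (−); new bracket [0.5, 1]
m = 0.75, p(m) = 0.203125 (+); new bracket [0.5, 0.75]
m = 0.625, p(m) = -1.2207 (−); new bracket [0.625, 0.75]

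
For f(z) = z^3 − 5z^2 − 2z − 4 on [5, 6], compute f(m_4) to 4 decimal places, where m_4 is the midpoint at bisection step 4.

midpoint 5.5: f = 0.125 > 0 → [5, 5.5]
midpoint 5.25: f = -7.609375 < 0 → [5.25, 5.5]
midpoint 5.375: f = -3.916016 < 0 → [5.375, 5.5]
midpoint 5.4375: f = -1.9397 < 0 → [5.4375, 5.5]

-1.9397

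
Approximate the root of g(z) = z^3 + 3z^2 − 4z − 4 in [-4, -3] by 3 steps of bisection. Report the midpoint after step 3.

-3.875

m = -3.5, g(m) = 3.875 (+); new bracket [-4, -3.5]
m = -3.75, g(m) = 0.453125 (+); new bracket [-4, -3.75]
m = -3.875, g(m) = -1.638672 (−); new bracket [-3.875, -3.75]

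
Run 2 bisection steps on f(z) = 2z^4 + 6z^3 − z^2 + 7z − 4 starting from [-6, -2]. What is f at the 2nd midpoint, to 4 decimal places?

-34.0000

midpoint -4: f = 80 > 0 → [-4, -2]
midpoint -3: f = -34 < 0 → [-4, -3]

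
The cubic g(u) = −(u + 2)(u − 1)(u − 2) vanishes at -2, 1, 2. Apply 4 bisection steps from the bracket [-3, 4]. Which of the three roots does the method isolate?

u = 0.5 gives g = -1.875, negative; keep [-3, 0.5]
u = -1.25 gives g = -5.484375, negative; keep [-3, -1.25]
u = -2.125 gives g = 1.611328, positive; keep [-2.125, -1.25]
u = -1.6875 gives g = -3.0969, negative; keep [-2.125, -1.6875]

-2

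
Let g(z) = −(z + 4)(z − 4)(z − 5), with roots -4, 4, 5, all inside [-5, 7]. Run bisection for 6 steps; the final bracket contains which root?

midpoint 1: g = -60 < 0 → [-5, 1]
midpoint -2: g = -84 < 0 → [-5, -2]
midpoint -3.5: g = -31.875 < 0 → [-5, -3.5]
midpoint -4.25: g = 19.0781 > 0 → [-4.25, -3.5]
midpoint -3.875: g = -8.7363 < 0 → [-4.25, -3.875]
midpoint -4.0625: g = 4.5667 > 0 → [-4.0625, -3.875]

-4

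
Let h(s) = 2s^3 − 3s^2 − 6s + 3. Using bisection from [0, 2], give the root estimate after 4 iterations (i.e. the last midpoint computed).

0.375

h(1) = -4 < 0, so the root lies in [0, 1]
h(0.5) = -0.5 < 0, so the root lies in [0, 0.5]
h(0.25) = 1.34375 > 0, so the root lies in [0.25, 0.5]
h(0.375) = 0.4336 > 0, so the root lies in [0.375, 0.5]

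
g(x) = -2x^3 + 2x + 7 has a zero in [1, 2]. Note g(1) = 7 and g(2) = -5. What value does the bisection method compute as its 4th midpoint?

1.6875

m = 1.5, g(m) = 3.25 (+); new bracket [1.5, 2]
m = 1.75, g(m) = -0.21875 (−); new bracket [1.5, 1.75]
m = 1.625, g(m) = 1.667969 (+); new bracket [1.625, 1.75]
m = 1.6875, g(m) = 0.7642 (+); new bracket [1.6875, 1.75]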